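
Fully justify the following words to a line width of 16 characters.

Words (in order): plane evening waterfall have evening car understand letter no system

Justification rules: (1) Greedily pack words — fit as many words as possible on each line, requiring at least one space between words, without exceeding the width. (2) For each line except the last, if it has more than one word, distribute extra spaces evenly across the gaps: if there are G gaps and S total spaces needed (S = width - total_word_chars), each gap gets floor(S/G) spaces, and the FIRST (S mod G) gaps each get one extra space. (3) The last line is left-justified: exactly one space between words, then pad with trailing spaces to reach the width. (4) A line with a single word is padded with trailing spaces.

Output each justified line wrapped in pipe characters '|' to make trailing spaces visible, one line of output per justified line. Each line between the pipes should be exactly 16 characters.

Answer: |plane    evening|
|waterfall   have|
|evening      car|
|understand      |
|letter no system|

Derivation:
Line 1: ['plane', 'evening'] (min_width=13, slack=3)
Line 2: ['waterfall', 'have'] (min_width=14, slack=2)
Line 3: ['evening', 'car'] (min_width=11, slack=5)
Line 4: ['understand'] (min_width=10, slack=6)
Line 5: ['letter', 'no', 'system'] (min_width=16, slack=0)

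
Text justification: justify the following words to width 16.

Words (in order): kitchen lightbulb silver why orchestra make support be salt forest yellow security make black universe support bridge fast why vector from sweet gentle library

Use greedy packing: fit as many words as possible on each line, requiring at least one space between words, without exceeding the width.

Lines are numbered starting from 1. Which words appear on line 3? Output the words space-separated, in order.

Line 1: ['kitchen'] (min_width=7, slack=9)
Line 2: ['lightbulb', 'silver'] (min_width=16, slack=0)
Line 3: ['why', 'orchestra'] (min_width=13, slack=3)
Line 4: ['make', 'support', 'be'] (min_width=15, slack=1)
Line 5: ['salt', 'forest'] (min_width=11, slack=5)
Line 6: ['yellow', 'security'] (min_width=15, slack=1)
Line 7: ['make', 'black'] (min_width=10, slack=6)
Line 8: ['universe', 'support'] (min_width=16, slack=0)
Line 9: ['bridge', 'fast', 'why'] (min_width=15, slack=1)
Line 10: ['vector', 'from'] (min_width=11, slack=5)
Line 11: ['sweet', 'gentle'] (min_width=12, slack=4)
Line 12: ['library'] (min_width=7, slack=9)

Answer: why orchestra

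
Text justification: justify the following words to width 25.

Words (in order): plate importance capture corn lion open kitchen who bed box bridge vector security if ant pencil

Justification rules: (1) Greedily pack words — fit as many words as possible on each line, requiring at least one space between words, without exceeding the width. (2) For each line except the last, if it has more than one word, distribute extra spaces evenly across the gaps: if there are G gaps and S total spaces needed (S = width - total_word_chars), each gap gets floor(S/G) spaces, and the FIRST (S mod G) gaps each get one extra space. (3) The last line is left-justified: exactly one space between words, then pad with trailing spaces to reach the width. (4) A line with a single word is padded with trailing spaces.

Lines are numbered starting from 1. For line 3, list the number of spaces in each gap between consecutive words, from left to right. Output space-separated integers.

Answer: 1 1 1 1

Derivation:
Line 1: ['plate', 'importance', 'capture'] (min_width=24, slack=1)
Line 2: ['corn', 'lion', 'open', 'kitchen'] (min_width=22, slack=3)
Line 3: ['who', 'bed', 'box', 'bridge', 'vector'] (min_width=25, slack=0)
Line 4: ['security', 'if', 'ant', 'pencil'] (min_width=22, slack=3)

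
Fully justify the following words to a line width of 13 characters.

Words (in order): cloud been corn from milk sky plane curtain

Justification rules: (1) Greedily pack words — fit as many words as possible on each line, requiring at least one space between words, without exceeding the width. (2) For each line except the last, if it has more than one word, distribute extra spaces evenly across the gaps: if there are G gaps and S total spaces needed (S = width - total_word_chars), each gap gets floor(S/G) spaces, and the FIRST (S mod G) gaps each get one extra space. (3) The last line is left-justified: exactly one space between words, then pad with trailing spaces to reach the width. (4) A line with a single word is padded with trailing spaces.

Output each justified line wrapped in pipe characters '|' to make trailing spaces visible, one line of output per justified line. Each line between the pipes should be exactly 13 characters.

Line 1: ['cloud', 'been'] (min_width=10, slack=3)
Line 2: ['corn', 'from'] (min_width=9, slack=4)
Line 3: ['milk', 'sky'] (min_width=8, slack=5)
Line 4: ['plane', 'curtain'] (min_width=13, slack=0)

Answer: |cloud    been|
|corn     from|
|milk      sky|
|plane curtain|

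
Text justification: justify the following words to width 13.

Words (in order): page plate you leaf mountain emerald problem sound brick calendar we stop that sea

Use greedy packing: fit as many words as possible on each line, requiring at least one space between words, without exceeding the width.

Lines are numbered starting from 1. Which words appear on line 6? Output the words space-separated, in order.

Answer: brick

Derivation:
Line 1: ['page', 'plate'] (min_width=10, slack=3)
Line 2: ['you', 'leaf'] (min_width=8, slack=5)
Line 3: ['mountain'] (min_width=8, slack=5)
Line 4: ['emerald'] (min_width=7, slack=6)
Line 5: ['problem', 'sound'] (min_width=13, slack=0)
Line 6: ['brick'] (min_width=5, slack=8)
Line 7: ['calendar', 'we'] (min_width=11, slack=2)
Line 8: ['stop', 'that', 'sea'] (min_width=13, slack=0)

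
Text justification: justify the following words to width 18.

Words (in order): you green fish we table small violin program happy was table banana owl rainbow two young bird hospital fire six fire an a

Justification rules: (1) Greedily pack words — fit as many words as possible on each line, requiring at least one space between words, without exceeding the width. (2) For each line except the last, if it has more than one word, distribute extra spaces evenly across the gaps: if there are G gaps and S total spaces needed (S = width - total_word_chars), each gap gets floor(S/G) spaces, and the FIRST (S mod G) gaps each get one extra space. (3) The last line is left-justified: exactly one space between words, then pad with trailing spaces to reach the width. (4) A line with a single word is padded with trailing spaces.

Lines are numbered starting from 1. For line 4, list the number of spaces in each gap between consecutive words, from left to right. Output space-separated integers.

Answer: 2 2

Derivation:
Line 1: ['you', 'green', 'fish', 'we'] (min_width=17, slack=1)
Line 2: ['table', 'small', 'violin'] (min_width=18, slack=0)
Line 3: ['program', 'happy', 'was'] (min_width=17, slack=1)
Line 4: ['table', 'banana', 'owl'] (min_width=16, slack=2)
Line 5: ['rainbow', 'two', 'young'] (min_width=17, slack=1)
Line 6: ['bird', 'hospital', 'fire'] (min_width=18, slack=0)
Line 7: ['six', 'fire', 'an', 'a'] (min_width=13, slack=5)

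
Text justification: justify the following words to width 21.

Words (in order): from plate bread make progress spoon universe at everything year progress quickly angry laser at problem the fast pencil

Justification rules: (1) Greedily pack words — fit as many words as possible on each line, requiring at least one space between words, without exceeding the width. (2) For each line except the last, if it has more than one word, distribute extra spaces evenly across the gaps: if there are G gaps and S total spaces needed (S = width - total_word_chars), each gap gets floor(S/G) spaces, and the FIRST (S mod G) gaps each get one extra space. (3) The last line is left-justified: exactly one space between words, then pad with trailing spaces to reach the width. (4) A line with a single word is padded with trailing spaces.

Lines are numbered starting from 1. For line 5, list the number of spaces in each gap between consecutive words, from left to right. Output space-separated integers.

Line 1: ['from', 'plate', 'bread', 'make'] (min_width=21, slack=0)
Line 2: ['progress', 'spoon'] (min_width=14, slack=7)
Line 3: ['universe', 'at'] (min_width=11, slack=10)
Line 4: ['everything', 'year'] (min_width=15, slack=6)
Line 5: ['progress', 'quickly'] (min_width=16, slack=5)
Line 6: ['angry', 'laser', 'at'] (min_width=14, slack=7)
Line 7: ['problem', 'the', 'fast'] (min_width=16, slack=5)
Line 8: ['pencil'] (min_width=6, slack=15)

Answer: 6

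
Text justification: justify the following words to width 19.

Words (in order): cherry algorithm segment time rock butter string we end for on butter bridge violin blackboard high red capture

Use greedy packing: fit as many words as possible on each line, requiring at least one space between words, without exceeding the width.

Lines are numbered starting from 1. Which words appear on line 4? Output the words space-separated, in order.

Line 1: ['cherry', 'algorithm'] (min_width=16, slack=3)
Line 2: ['segment', 'time', 'rock'] (min_width=17, slack=2)
Line 3: ['butter', 'string', 'we'] (min_width=16, slack=3)
Line 4: ['end', 'for', 'on', 'butter'] (min_width=17, slack=2)
Line 5: ['bridge', 'violin'] (min_width=13, slack=6)
Line 6: ['blackboard', 'high', 'red'] (min_width=19, slack=0)
Line 7: ['capture'] (min_width=7, slack=12)

Answer: end for on butter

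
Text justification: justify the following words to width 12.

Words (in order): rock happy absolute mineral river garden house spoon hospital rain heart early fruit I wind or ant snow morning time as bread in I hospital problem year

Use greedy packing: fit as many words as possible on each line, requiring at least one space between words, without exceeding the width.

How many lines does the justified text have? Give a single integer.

Line 1: ['rock', 'happy'] (min_width=10, slack=2)
Line 2: ['absolute'] (min_width=8, slack=4)
Line 3: ['mineral'] (min_width=7, slack=5)
Line 4: ['river', 'garden'] (min_width=12, slack=0)
Line 5: ['house', 'spoon'] (min_width=11, slack=1)
Line 6: ['hospital'] (min_width=8, slack=4)
Line 7: ['rain', 'heart'] (min_width=10, slack=2)
Line 8: ['early', 'fruit'] (min_width=11, slack=1)
Line 9: ['I', 'wind', 'or'] (min_width=9, slack=3)
Line 10: ['ant', 'snow'] (min_width=8, slack=4)
Line 11: ['morning', 'time'] (min_width=12, slack=0)
Line 12: ['as', 'bread', 'in'] (min_width=11, slack=1)
Line 13: ['I', 'hospital'] (min_width=10, slack=2)
Line 14: ['problem', 'year'] (min_width=12, slack=0)
Total lines: 14

Answer: 14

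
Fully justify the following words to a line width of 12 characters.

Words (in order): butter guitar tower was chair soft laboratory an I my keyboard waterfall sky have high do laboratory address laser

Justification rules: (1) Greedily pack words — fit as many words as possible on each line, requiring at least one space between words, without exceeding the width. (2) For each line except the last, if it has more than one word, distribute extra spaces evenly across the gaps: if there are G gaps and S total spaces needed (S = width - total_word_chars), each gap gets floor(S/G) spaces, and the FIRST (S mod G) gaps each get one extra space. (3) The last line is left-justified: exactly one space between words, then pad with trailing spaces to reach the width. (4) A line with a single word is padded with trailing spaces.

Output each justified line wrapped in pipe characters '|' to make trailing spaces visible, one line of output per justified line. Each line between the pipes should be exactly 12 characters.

Answer: |butter      |
|guitar tower|
|was    chair|
|soft        |
|laboratory  |
|an    I   my|
|keyboard    |
|waterfall   |
|sky     have|
|high      do|
|laboratory  |
|address     |
|laser       |

Derivation:
Line 1: ['butter'] (min_width=6, slack=6)
Line 2: ['guitar', 'tower'] (min_width=12, slack=0)
Line 3: ['was', 'chair'] (min_width=9, slack=3)
Line 4: ['soft'] (min_width=4, slack=8)
Line 5: ['laboratory'] (min_width=10, slack=2)
Line 6: ['an', 'I', 'my'] (min_width=7, slack=5)
Line 7: ['keyboard'] (min_width=8, slack=4)
Line 8: ['waterfall'] (min_width=9, slack=3)
Line 9: ['sky', 'have'] (min_width=8, slack=4)
Line 10: ['high', 'do'] (min_width=7, slack=5)
Line 11: ['laboratory'] (min_width=10, slack=2)
Line 12: ['address'] (min_width=7, slack=5)
Line 13: ['laser'] (min_width=5, slack=7)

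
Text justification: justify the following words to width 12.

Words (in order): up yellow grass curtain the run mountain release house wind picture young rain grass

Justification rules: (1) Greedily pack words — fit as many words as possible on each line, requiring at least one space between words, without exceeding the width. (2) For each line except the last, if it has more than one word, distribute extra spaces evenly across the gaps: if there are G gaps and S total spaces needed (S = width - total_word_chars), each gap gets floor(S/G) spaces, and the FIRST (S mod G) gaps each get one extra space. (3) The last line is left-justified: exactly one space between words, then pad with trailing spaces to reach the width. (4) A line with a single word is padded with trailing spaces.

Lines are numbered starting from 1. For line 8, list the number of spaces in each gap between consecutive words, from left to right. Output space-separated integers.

Answer: 3

Derivation:
Line 1: ['up', 'yellow'] (min_width=9, slack=3)
Line 2: ['grass'] (min_width=5, slack=7)
Line 3: ['curtain', 'the'] (min_width=11, slack=1)
Line 4: ['run', 'mountain'] (min_width=12, slack=0)
Line 5: ['release'] (min_width=7, slack=5)
Line 6: ['house', 'wind'] (min_width=10, slack=2)
Line 7: ['picture'] (min_width=7, slack=5)
Line 8: ['young', 'rain'] (min_width=10, slack=2)
Line 9: ['grass'] (min_width=5, slack=7)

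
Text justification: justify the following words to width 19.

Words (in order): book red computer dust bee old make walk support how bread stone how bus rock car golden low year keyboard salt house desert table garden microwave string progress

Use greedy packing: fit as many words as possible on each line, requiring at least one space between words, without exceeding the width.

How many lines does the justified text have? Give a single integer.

Line 1: ['book', 'red', 'computer'] (min_width=17, slack=2)
Line 2: ['dust', 'bee', 'old', 'make'] (min_width=17, slack=2)
Line 3: ['walk', 'support', 'how'] (min_width=16, slack=3)
Line 4: ['bread', 'stone', 'how', 'bus'] (min_width=19, slack=0)
Line 5: ['rock', 'car', 'golden', 'low'] (min_width=19, slack=0)
Line 6: ['year', 'keyboard', 'salt'] (min_width=18, slack=1)
Line 7: ['house', 'desert', 'table'] (min_width=18, slack=1)
Line 8: ['garden', 'microwave'] (min_width=16, slack=3)
Line 9: ['string', 'progress'] (min_width=15, slack=4)
Total lines: 9

Answer: 9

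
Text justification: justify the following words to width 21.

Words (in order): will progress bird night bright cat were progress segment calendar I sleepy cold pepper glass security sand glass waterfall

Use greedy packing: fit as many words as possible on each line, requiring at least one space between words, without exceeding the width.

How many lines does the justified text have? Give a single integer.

Line 1: ['will', 'progress', 'bird'] (min_width=18, slack=3)
Line 2: ['night', 'bright', 'cat', 'were'] (min_width=21, slack=0)
Line 3: ['progress', 'segment'] (min_width=16, slack=5)
Line 4: ['calendar', 'I', 'sleepy'] (min_width=17, slack=4)
Line 5: ['cold', 'pepper', 'glass'] (min_width=17, slack=4)
Line 6: ['security', 'sand', 'glass'] (min_width=19, slack=2)
Line 7: ['waterfall'] (min_width=9, slack=12)
Total lines: 7

Answer: 7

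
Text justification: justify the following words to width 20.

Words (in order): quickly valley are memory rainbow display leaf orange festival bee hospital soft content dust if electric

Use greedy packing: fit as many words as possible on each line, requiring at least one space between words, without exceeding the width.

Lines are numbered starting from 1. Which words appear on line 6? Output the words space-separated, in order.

Line 1: ['quickly', 'valley', 'are'] (min_width=18, slack=2)
Line 2: ['memory', 'rainbow'] (min_width=14, slack=6)
Line 3: ['display', 'leaf', 'orange'] (min_width=19, slack=1)
Line 4: ['festival', 'bee'] (min_width=12, slack=8)
Line 5: ['hospital', 'soft'] (min_width=13, slack=7)
Line 6: ['content', 'dust', 'if'] (min_width=15, slack=5)
Line 7: ['electric'] (min_width=8, slack=12)

Answer: content dust if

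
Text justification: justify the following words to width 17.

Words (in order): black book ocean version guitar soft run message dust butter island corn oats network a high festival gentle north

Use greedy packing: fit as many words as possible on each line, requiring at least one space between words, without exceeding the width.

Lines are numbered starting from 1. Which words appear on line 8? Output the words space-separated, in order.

Answer: north

Derivation:
Line 1: ['black', 'book', 'ocean'] (min_width=16, slack=1)
Line 2: ['version', 'guitar'] (min_width=14, slack=3)
Line 3: ['soft', 'run', 'message'] (min_width=16, slack=1)
Line 4: ['dust', 'butter'] (min_width=11, slack=6)
Line 5: ['island', 'corn', 'oats'] (min_width=16, slack=1)
Line 6: ['network', 'a', 'high'] (min_width=14, slack=3)
Line 7: ['festival', 'gentle'] (min_width=15, slack=2)
Line 8: ['north'] (min_width=5, slack=12)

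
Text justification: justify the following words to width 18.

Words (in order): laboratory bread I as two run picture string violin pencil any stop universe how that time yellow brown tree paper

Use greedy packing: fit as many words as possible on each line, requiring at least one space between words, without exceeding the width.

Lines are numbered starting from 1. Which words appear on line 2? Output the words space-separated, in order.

Line 1: ['laboratory', 'bread', 'I'] (min_width=18, slack=0)
Line 2: ['as', 'two', 'run', 'picture'] (min_width=18, slack=0)
Line 3: ['string', 'violin'] (min_width=13, slack=5)
Line 4: ['pencil', 'any', 'stop'] (min_width=15, slack=3)
Line 5: ['universe', 'how', 'that'] (min_width=17, slack=1)
Line 6: ['time', 'yellow', 'brown'] (min_width=17, slack=1)
Line 7: ['tree', 'paper'] (min_width=10, slack=8)

Answer: as two run picture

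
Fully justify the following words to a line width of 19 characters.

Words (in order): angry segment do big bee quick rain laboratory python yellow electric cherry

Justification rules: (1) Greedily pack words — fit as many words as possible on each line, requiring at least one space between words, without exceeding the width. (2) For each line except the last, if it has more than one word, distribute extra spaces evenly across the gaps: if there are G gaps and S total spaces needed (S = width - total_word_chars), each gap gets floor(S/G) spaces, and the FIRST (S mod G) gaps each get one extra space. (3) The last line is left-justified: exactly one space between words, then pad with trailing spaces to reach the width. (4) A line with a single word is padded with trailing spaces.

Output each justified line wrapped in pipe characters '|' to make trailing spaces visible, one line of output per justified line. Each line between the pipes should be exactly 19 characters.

Answer: |angry   segment  do|
|big  bee quick rain|
|laboratory   python|
|yellow     electric|
|cherry             |

Derivation:
Line 1: ['angry', 'segment', 'do'] (min_width=16, slack=3)
Line 2: ['big', 'bee', 'quick', 'rain'] (min_width=18, slack=1)
Line 3: ['laboratory', 'python'] (min_width=17, slack=2)
Line 4: ['yellow', 'electric'] (min_width=15, slack=4)
Line 5: ['cherry'] (min_width=6, slack=13)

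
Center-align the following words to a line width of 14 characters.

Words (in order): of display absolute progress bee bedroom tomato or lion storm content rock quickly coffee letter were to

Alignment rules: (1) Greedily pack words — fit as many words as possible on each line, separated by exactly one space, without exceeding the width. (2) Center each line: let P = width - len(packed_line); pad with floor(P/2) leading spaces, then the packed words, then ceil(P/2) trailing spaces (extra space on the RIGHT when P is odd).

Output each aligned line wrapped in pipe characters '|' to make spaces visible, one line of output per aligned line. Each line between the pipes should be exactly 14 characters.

Line 1: ['of', 'display'] (min_width=10, slack=4)
Line 2: ['absolute'] (min_width=8, slack=6)
Line 3: ['progress', 'bee'] (min_width=12, slack=2)
Line 4: ['bedroom', 'tomato'] (min_width=14, slack=0)
Line 5: ['or', 'lion', 'storm'] (min_width=13, slack=1)
Line 6: ['content', 'rock'] (min_width=12, slack=2)
Line 7: ['quickly', 'coffee'] (min_width=14, slack=0)
Line 8: ['letter', 'were', 'to'] (min_width=14, slack=0)

Answer: |  of display  |
|   absolute   |
| progress bee |
|bedroom tomato|
|or lion storm |
| content rock |
|quickly coffee|
|letter were to|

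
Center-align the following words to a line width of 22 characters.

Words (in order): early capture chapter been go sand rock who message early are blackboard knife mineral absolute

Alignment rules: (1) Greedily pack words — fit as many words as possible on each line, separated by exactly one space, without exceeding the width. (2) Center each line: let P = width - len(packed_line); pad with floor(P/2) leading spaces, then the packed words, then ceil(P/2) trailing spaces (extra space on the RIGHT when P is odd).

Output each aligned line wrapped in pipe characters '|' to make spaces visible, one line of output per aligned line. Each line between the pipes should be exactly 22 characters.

Line 1: ['early', 'capture', 'chapter'] (min_width=21, slack=1)
Line 2: ['been', 'go', 'sand', 'rock', 'who'] (min_width=21, slack=1)
Line 3: ['message', 'early', 'are'] (min_width=17, slack=5)
Line 4: ['blackboard', 'knife'] (min_width=16, slack=6)
Line 5: ['mineral', 'absolute'] (min_width=16, slack=6)

Answer: |early capture chapter |
|been go sand rock who |
|  message early are   |
|   blackboard knife   |
|   mineral absolute   |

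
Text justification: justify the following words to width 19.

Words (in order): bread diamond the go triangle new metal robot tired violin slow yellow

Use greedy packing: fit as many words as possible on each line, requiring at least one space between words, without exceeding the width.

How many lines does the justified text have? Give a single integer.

Answer: 4

Derivation:
Line 1: ['bread', 'diamond', 'the'] (min_width=17, slack=2)
Line 2: ['go', 'triangle', 'new'] (min_width=15, slack=4)
Line 3: ['metal', 'robot', 'tired'] (min_width=17, slack=2)
Line 4: ['violin', 'slow', 'yellow'] (min_width=18, slack=1)
Total lines: 4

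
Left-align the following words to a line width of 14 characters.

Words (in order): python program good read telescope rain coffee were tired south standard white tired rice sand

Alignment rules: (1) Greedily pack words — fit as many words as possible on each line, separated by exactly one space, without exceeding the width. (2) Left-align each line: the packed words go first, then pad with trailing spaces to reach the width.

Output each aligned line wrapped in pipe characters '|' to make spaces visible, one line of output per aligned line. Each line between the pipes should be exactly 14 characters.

Line 1: ['python', 'program'] (min_width=14, slack=0)
Line 2: ['good', 'read'] (min_width=9, slack=5)
Line 3: ['telescope', 'rain'] (min_width=14, slack=0)
Line 4: ['coffee', 'were'] (min_width=11, slack=3)
Line 5: ['tired', 'south'] (min_width=11, slack=3)
Line 6: ['standard', 'white'] (min_width=14, slack=0)
Line 7: ['tired', 'rice'] (min_width=10, slack=4)
Line 8: ['sand'] (min_width=4, slack=10)

Answer: |python program|
|good read     |
|telescope rain|
|coffee were   |
|tired south   |
|standard white|
|tired rice    |
|sand          |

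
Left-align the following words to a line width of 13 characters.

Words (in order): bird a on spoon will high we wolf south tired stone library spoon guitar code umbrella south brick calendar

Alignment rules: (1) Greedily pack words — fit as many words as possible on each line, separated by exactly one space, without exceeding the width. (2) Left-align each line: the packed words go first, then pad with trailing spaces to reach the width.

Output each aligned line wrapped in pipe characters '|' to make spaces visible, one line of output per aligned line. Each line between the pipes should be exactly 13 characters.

Answer: |bird a on    |
|spoon will   |
|high we wolf |
|south tired  |
|stone library|
|spoon guitar |
|code umbrella|
|south brick  |
|calendar     |

Derivation:
Line 1: ['bird', 'a', 'on'] (min_width=9, slack=4)
Line 2: ['spoon', 'will'] (min_width=10, slack=3)
Line 3: ['high', 'we', 'wolf'] (min_width=12, slack=1)
Line 4: ['south', 'tired'] (min_width=11, slack=2)
Line 5: ['stone', 'library'] (min_width=13, slack=0)
Line 6: ['spoon', 'guitar'] (min_width=12, slack=1)
Line 7: ['code', 'umbrella'] (min_width=13, slack=0)
Line 8: ['south', 'brick'] (min_width=11, slack=2)
Line 9: ['calendar'] (min_width=8, slack=5)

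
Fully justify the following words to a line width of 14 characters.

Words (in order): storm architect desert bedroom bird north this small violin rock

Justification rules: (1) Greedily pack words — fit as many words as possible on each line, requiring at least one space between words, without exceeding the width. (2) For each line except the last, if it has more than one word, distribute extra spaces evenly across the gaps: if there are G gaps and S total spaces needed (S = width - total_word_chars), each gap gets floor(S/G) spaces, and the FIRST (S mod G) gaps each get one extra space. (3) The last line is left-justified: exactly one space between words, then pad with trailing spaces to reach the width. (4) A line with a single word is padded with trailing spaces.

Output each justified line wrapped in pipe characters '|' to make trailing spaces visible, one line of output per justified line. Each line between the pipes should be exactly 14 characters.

Line 1: ['storm'] (min_width=5, slack=9)
Line 2: ['architect'] (min_width=9, slack=5)
Line 3: ['desert', 'bedroom'] (min_width=14, slack=0)
Line 4: ['bird', 'north'] (min_width=10, slack=4)
Line 5: ['this', 'small'] (min_width=10, slack=4)
Line 6: ['violin', 'rock'] (min_width=11, slack=3)

Answer: |storm         |
|architect     |
|desert bedroom|
|bird     north|
|this     small|
|violin rock   |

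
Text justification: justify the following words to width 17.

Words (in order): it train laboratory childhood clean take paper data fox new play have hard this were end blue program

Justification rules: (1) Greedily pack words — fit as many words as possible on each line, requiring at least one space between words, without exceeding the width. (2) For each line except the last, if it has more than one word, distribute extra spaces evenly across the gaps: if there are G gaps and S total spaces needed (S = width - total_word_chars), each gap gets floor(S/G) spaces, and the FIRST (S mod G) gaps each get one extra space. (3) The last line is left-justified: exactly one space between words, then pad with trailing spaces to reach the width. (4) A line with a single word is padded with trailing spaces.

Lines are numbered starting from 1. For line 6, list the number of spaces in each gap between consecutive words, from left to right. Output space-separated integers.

Line 1: ['it', 'train'] (min_width=8, slack=9)
Line 2: ['laboratory'] (min_width=10, slack=7)
Line 3: ['childhood', 'clean'] (min_width=15, slack=2)
Line 4: ['take', 'paper', 'data'] (min_width=15, slack=2)
Line 5: ['fox', 'new', 'play', 'have'] (min_width=17, slack=0)
Line 6: ['hard', 'this', 'were'] (min_width=14, slack=3)
Line 7: ['end', 'blue', 'program'] (min_width=16, slack=1)

Answer: 3 2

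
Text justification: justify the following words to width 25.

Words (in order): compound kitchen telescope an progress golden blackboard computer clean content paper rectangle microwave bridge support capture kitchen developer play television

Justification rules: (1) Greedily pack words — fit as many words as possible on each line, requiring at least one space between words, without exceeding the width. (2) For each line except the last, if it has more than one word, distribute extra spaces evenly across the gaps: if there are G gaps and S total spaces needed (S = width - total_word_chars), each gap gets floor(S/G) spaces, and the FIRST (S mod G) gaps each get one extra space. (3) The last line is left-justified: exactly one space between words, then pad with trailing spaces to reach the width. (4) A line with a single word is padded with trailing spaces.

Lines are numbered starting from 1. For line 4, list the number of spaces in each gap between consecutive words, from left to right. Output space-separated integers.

Line 1: ['compound', 'kitchen'] (min_width=16, slack=9)
Line 2: ['telescope', 'an', 'progress'] (min_width=21, slack=4)
Line 3: ['golden', 'blackboard'] (min_width=17, slack=8)
Line 4: ['computer', 'clean', 'content'] (min_width=22, slack=3)
Line 5: ['paper', 'rectangle', 'microwave'] (min_width=25, slack=0)
Line 6: ['bridge', 'support', 'capture'] (min_width=22, slack=3)
Line 7: ['kitchen', 'developer', 'play'] (min_width=22, slack=3)
Line 8: ['television'] (min_width=10, slack=15)

Answer: 3 2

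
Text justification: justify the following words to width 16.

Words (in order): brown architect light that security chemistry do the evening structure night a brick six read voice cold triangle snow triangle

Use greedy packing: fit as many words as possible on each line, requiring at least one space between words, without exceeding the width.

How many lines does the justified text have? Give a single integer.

Answer: 10

Derivation:
Line 1: ['brown', 'architect'] (min_width=15, slack=1)
Line 2: ['light', 'that'] (min_width=10, slack=6)
Line 3: ['security'] (min_width=8, slack=8)
Line 4: ['chemistry', 'do', 'the'] (min_width=16, slack=0)
Line 5: ['evening'] (min_width=7, slack=9)
Line 6: ['structure', 'night'] (min_width=15, slack=1)
Line 7: ['a', 'brick', 'six', 'read'] (min_width=16, slack=0)
Line 8: ['voice', 'cold'] (min_width=10, slack=6)
Line 9: ['triangle', 'snow'] (min_width=13, slack=3)
Line 10: ['triangle'] (min_width=8, slack=8)
Total lines: 10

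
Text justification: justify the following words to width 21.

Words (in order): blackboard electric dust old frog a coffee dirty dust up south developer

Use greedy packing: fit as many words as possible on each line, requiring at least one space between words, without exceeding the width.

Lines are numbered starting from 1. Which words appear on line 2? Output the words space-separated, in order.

Answer: dust old frog a

Derivation:
Line 1: ['blackboard', 'electric'] (min_width=19, slack=2)
Line 2: ['dust', 'old', 'frog', 'a'] (min_width=15, slack=6)
Line 3: ['coffee', 'dirty', 'dust', 'up'] (min_width=20, slack=1)
Line 4: ['south', 'developer'] (min_width=15, slack=6)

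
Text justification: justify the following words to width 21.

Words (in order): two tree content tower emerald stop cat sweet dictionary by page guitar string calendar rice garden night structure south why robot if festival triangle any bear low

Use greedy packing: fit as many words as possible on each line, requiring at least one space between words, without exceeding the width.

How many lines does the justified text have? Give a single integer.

Line 1: ['two', 'tree', 'content'] (min_width=16, slack=5)
Line 2: ['tower', 'emerald', 'stop'] (min_width=18, slack=3)
Line 3: ['cat', 'sweet', 'dictionary'] (min_width=20, slack=1)
Line 4: ['by', 'page', 'guitar', 'string'] (min_width=21, slack=0)
Line 5: ['calendar', 'rice', 'garden'] (min_width=20, slack=1)
Line 6: ['night', 'structure', 'south'] (min_width=21, slack=0)
Line 7: ['why', 'robot', 'if', 'festival'] (min_width=21, slack=0)
Line 8: ['triangle', 'any', 'bear', 'low'] (min_width=21, slack=0)
Total lines: 8

Answer: 8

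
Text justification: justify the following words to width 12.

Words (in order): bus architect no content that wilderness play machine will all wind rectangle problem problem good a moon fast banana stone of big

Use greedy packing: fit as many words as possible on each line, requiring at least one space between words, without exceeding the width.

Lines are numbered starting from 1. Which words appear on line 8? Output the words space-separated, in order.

Line 1: ['bus'] (min_width=3, slack=9)
Line 2: ['architect', 'no'] (min_width=12, slack=0)
Line 3: ['content', 'that'] (min_width=12, slack=0)
Line 4: ['wilderness'] (min_width=10, slack=2)
Line 5: ['play', 'machine'] (min_width=12, slack=0)
Line 6: ['will', 'all'] (min_width=8, slack=4)
Line 7: ['wind'] (min_width=4, slack=8)
Line 8: ['rectangle'] (min_width=9, slack=3)
Line 9: ['problem'] (min_width=7, slack=5)
Line 10: ['problem', 'good'] (min_width=12, slack=0)
Line 11: ['a', 'moon', 'fast'] (min_width=11, slack=1)
Line 12: ['banana', 'stone'] (min_width=12, slack=0)
Line 13: ['of', 'big'] (min_width=6, slack=6)

Answer: rectangle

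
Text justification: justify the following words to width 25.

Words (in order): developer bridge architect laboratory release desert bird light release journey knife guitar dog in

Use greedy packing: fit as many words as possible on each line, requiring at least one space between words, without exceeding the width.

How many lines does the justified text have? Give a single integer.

Line 1: ['developer', 'bridge'] (min_width=16, slack=9)
Line 2: ['architect', 'laboratory'] (min_width=20, slack=5)
Line 3: ['release', 'desert', 'bird', 'light'] (min_width=25, slack=0)
Line 4: ['release', 'journey', 'knife'] (min_width=21, slack=4)
Line 5: ['guitar', 'dog', 'in'] (min_width=13, slack=12)
Total lines: 5

Answer: 5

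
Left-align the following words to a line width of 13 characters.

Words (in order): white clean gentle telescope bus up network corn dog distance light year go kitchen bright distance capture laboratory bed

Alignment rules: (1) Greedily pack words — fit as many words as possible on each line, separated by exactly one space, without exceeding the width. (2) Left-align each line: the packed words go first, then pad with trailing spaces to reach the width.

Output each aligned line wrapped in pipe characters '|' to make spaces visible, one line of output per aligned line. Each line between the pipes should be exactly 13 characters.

Answer: |white clean  |
|gentle       |
|telescope bus|
|up network   |
|corn dog     |
|distance     |
|light year go|
|kitchen      |
|bright       |
|distance     |
|capture      |
|laboratory   |
|bed          |

Derivation:
Line 1: ['white', 'clean'] (min_width=11, slack=2)
Line 2: ['gentle'] (min_width=6, slack=7)
Line 3: ['telescope', 'bus'] (min_width=13, slack=0)
Line 4: ['up', 'network'] (min_width=10, slack=3)
Line 5: ['corn', 'dog'] (min_width=8, slack=5)
Line 6: ['distance'] (min_width=8, slack=5)
Line 7: ['light', 'year', 'go'] (min_width=13, slack=0)
Line 8: ['kitchen'] (min_width=7, slack=6)
Line 9: ['bright'] (min_width=6, slack=7)
Line 10: ['distance'] (min_width=8, slack=5)
Line 11: ['capture'] (min_width=7, slack=6)
Line 12: ['laboratory'] (min_width=10, slack=3)
Line 13: ['bed'] (min_width=3, slack=10)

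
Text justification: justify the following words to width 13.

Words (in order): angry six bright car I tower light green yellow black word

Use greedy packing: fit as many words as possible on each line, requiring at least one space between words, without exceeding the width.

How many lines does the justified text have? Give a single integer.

Line 1: ['angry', 'six'] (min_width=9, slack=4)
Line 2: ['bright', 'car', 'I'] (min_width=12, slack=1)
Line 3: ['tower', 'light'] (min_width=11, slack=2)
Line 4: ['green', 'yellow'] (min_width=12, slack=1)
Line 5: ['black', 'word'] (min_width=10, slack=3)
Total lines: 5

Answer: 5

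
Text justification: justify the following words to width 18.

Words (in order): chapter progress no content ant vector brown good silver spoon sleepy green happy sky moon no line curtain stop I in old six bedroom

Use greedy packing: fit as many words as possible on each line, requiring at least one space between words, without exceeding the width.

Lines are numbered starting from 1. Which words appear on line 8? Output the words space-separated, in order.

Answer: old six bedroom

Derivation:
Line 1: ['chapter', 'progress'] (min_width=16, slack=2)
Line 2: ['no', 'content', 'ant'] (min_width=14, slack=4)
Line 3: ['vector', 'brown', 'good'] (min_width=17, slack=1)
Line 4: ['silver', 'spoon'] (min_width=12, slack=6)
Line 5: ['sleepy', 'green', 'happy'] (min_width=18, slack=0)
Line 6: ['sky', 'moon', 'no', 'line'] (min_width=16, slack=2)
Line 7: ['curtain', 'stop', 'I', 'in'] (min_width=17, slack=1)
Line 8: ['old', 'six', 'bedroom'] (min_width=15, slack=3)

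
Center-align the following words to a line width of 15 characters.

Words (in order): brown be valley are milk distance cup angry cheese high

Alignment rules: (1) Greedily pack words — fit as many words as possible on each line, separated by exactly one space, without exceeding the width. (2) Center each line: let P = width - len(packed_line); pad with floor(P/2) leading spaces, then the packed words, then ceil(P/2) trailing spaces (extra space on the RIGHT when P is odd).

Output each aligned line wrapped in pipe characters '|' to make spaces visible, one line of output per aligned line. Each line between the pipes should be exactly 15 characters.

Line 1: ['brown', 'be', 'valley'] (min_width=15, slack=0)
Line 2: ['are', 'milk'] (min_width=8, slack=7)
Line 3: ['distance', 'cup'] (min_width=12, slack=3)
Line 4: ['angry', 'cheese'] (min_width=12, slack=3)
Line 5: ['high'] (min_width=4, slack=11)

Answer: |brown be valley|
|   are milk    |
| distance cup  |
| angry cheese  |
|     high      |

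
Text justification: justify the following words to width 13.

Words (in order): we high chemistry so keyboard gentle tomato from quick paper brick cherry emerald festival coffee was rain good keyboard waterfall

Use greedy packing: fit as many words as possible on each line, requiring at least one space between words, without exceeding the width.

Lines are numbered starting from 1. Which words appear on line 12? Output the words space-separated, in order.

Answer: keyboard

Derivation:
Line 1: ['we', 'high'] (min_width=7, slack=6)
Line 2: ['chemistry', 'so'] (min_width=12, slack=1)
Line 3: ['keyboard'] (min_width=8, slack=5)
Line 4: ['gentle', 'tomato'] (min_width=13, slack=0)
Line 5: ['from', 'quick'] (min_width=10, slack=3)
Line 6: ['paper', 'brick'] (min_width=11, slack=2)
Line 7: ['cherry'] (min_width=6, slack=7)
Line 8: ['emerald'] (min_width=7, slack=6)
Line 9: ['festival'] (min_width=8, slack=5)
Line 10: ['coffee', 'was'] (min_width=10, slack=3)
Line 11: ['rain', 'good'] (min_width=9, slack=4)
Line 12: ['keyboard'] (min_width=8, slack=5)
Line 13: ['waterfall'] (min_width=9, slack=4)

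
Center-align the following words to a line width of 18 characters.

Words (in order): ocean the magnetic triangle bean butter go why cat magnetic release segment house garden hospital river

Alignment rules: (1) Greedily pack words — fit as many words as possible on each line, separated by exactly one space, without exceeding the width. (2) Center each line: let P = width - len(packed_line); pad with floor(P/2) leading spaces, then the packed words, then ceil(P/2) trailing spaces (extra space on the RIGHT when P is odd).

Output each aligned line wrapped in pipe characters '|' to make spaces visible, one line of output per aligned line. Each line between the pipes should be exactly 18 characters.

Line 1: ['ocean', 'the', 'magnetic'] (min_width=18, slack=0)
Line 2: ['triangle', 'bean'] (min_width=13, slack=5)
Line 3: ['butter', 'go', 'why', 'cat'] (min_width=17, slack=1)
Line 4: ['magnetic', 'release'] (min_width=16, slack=2)
Line 5: ['segment', 'house'] (min_width=13, slack=5)
Line 6: ['garden', 'hospital'] (min_width=15, slack=3)
Line 7: ['river'] (min_width=5, slack=13)

Answer: |ocean the magnetic|
|  triangle bean   |
|butter go why cat |
| magnetic release |
|  segment house   |
| garden hospital  |
|      river       |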